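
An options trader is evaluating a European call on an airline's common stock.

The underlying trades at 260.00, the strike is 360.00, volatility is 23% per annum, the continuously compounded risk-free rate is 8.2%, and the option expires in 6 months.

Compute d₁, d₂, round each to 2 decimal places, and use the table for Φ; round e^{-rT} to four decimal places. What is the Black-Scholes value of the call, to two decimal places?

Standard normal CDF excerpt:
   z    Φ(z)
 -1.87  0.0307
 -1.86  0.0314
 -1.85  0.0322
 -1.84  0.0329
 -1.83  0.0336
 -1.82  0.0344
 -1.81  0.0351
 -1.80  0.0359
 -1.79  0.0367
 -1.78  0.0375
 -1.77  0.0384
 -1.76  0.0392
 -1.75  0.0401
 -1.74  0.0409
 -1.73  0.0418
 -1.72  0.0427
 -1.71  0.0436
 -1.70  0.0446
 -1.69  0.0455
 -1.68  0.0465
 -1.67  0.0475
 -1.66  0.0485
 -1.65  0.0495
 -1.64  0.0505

0.74

σ√T = 0.23·√0.5 = 0.1626
d₁ = [ln(260/360) + (0.082 + ½·0.23²)·0.5] / (σ√T) = (-0.3254 + 0.0542) / 0.1626 = -1.6675 which rounds to -1.67
d₂ = -1.6675 − 0.1626 = -1.8302 which rounds to -1.83
e^(−rT) = e^(−0.082·0.5) = 0.9598
N(d₁) = N(-1.67) = 0.0475;  N(d₂) = N(-1.83) = 0.0336
C = 260·0.0475 − 360·0.9598·0.0336 = 12.3500 − 11.6097 = 0.7403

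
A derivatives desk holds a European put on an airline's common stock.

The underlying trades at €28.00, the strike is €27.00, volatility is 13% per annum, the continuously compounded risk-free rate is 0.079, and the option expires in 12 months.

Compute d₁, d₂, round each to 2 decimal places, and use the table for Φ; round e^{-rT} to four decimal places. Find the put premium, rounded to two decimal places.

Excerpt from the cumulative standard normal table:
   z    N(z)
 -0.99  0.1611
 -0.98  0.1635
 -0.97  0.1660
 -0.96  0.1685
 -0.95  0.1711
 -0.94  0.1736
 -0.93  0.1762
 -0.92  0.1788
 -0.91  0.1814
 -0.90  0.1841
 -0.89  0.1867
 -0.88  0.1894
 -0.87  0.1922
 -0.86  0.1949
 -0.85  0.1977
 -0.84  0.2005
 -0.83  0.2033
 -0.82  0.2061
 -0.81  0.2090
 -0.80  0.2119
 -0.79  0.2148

€0.35

σ√T = 0.13 × 1.0000 = 0.1300
d₁ = [ln(28/27) + (0.079 + 0.13²/2)·1] / 0.1300 = [0.0364 + 0.0874] / 0.1300 = 0.9524 ⇒ 0.95
d₂ = d₁ − σ√T = 0.9524 − 0.1300 = 0.8224 ⇒ 0.82
e^(−rT) = e^(−0.079·1) = 0.9240
P = 27·0.9240·N(-0.82) − 28·N(-0.95) = 27·0.9240·0.2061 − 28·0.1711 = 5.1418 − 4.7908 = 0.3510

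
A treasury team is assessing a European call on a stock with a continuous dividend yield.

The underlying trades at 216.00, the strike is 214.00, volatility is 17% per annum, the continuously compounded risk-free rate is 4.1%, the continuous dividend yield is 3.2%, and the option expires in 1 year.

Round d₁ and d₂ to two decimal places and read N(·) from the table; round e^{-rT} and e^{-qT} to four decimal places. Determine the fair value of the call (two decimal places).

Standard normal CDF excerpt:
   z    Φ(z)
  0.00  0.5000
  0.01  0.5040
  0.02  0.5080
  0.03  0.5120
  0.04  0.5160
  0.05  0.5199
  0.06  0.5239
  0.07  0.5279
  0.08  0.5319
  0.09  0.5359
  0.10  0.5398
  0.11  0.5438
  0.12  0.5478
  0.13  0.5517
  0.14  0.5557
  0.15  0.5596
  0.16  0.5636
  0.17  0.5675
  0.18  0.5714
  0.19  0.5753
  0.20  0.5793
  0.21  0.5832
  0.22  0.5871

16.01

σ√T = 0.17 × 1.0000 = 0.1700
d₁ = [ln(216/214) + (0.041 − 0.032 + 0.17²/2)·1] / 0.1700 = [0.0093 + 0.0235] / 0.1700 = 0.1927 which rounds to 0.19
d₂ = d₁ − σ√T = 0.1927 − 0.1700 = 0.0227 which rounds to 0.02
e^(−qT) = e^(−0.032·1) = 0.9685;  e^(−rT) = e^(−0.041·1) = 0.9598
N(d₁) = N(0.19) = 0.5753;  N(d₂) = N(0.02) = 0.5080
C = 216·0.9685·0.5753 − 214·0.9598·0.5080 = 120.3505 − 104.3418 = 16.0087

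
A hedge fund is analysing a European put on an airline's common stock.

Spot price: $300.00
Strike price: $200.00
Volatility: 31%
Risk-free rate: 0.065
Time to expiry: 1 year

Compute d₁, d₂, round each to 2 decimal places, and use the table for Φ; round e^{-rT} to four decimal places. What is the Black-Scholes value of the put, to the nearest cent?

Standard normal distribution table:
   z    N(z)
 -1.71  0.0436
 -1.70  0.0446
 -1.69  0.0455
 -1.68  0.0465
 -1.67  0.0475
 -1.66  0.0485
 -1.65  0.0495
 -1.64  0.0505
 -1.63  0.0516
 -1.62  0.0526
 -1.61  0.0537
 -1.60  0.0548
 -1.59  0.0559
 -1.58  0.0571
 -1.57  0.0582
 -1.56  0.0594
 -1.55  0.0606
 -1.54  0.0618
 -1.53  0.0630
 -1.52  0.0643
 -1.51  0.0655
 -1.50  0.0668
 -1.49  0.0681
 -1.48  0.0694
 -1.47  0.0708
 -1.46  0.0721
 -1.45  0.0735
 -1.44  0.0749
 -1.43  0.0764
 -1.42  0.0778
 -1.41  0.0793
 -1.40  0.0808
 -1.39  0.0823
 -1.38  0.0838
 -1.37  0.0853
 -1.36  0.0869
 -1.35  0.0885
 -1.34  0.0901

σ√T = 0.31·√1 = 0.3100
d₁ = [ln(300/200) + (0.065 + 0.31²/2)·1] / 0.3100 = [0.4055 + 0.1131] / 0.3100 = 1.6726 which rounds to 1.67
d₂ = d₁ − σ√T = 1.6726 − 0.3100 = 1.3626 which rounds to 1.36
e^(−rT) = e^(−0.065·1) = 0.9371
N(−d₂) = N(-1.36) = 0.0869;  N(−d₁) = N(-1.67) = 0.0475
P = 200·0.9371·0.0869 − 300·0.0475 = 16.2868 − 14.2500 = 2.0368

$2.04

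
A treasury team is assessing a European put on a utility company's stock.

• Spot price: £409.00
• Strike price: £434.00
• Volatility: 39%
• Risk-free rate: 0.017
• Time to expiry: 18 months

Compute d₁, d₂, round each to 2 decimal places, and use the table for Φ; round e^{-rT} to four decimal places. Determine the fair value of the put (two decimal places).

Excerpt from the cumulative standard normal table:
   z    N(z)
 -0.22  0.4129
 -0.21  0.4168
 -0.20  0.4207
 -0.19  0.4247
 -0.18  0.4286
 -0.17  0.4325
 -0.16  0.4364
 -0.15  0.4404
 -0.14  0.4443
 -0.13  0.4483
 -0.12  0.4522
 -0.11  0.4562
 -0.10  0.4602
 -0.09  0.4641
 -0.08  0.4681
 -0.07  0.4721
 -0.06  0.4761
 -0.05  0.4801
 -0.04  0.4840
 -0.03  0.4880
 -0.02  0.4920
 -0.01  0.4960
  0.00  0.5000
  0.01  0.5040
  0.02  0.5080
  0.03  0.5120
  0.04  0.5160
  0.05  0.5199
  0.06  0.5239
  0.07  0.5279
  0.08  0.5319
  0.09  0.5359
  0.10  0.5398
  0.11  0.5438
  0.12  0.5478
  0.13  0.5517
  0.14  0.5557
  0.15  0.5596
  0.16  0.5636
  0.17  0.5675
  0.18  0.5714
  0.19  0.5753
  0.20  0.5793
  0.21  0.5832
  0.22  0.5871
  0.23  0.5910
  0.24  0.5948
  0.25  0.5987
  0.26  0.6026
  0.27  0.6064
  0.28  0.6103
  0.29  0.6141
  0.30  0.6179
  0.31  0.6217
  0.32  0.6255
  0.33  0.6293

£86.13

σ√T = 0.39 × 1.2247 = 0.4777
d₁ = [ln(409/434) + (0.017 + ½·0.39²)·1.5] / (σ√T) = (-0.0593 + 0.1396) / 0.4777 = 0.1680 ≈ 0.17
d₂ = 0.1680 − 0.4777 = -0.3096 ≈ -0.31
exp(−rT) = exp(−0.017·1.5) = 0.9748
N(−d₂) = N(0.31) = 0.6217;  N(−d₁) = N(-0.17) = 0.4325
P = 434·0.9748·0.6217 − 409·0.4325 = 263.0184 − 176.8925 = 86.1259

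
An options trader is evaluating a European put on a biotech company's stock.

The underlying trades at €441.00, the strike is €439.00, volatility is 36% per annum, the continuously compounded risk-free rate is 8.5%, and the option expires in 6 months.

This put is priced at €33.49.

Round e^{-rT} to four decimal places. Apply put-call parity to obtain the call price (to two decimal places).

€53.75

e^(−rT) = e^(−0.085·0.5) = 0.9584
Put-call parity: C − P = S − K·e^(−rT) = 441 − 439·0.9584 = 441 − 420.7376 = 20.2624
C = P + (C − P) = 33.49 + (20.2624) = 53.7524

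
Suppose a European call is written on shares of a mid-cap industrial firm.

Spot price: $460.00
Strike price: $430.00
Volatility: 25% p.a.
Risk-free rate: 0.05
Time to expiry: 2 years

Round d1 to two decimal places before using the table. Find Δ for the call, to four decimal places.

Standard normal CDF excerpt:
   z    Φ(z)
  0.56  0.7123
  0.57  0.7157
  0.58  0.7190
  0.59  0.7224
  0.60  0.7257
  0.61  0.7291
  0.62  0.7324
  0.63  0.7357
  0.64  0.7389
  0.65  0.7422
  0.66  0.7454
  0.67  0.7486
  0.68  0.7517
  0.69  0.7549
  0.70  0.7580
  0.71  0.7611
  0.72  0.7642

σ√T = 0.25·√2 = 0.3536
d₁ = [ln(460/430) + (0.05 + 0.25²/2)·2] / 0.3536 = [0.0674 + 0.1625] / 0.3536 = 0.6504 ≈ 0.65
N(d₁) = N(0.65) = 0.7422
Δ_call = N(d₁) = 0.7422

0.7422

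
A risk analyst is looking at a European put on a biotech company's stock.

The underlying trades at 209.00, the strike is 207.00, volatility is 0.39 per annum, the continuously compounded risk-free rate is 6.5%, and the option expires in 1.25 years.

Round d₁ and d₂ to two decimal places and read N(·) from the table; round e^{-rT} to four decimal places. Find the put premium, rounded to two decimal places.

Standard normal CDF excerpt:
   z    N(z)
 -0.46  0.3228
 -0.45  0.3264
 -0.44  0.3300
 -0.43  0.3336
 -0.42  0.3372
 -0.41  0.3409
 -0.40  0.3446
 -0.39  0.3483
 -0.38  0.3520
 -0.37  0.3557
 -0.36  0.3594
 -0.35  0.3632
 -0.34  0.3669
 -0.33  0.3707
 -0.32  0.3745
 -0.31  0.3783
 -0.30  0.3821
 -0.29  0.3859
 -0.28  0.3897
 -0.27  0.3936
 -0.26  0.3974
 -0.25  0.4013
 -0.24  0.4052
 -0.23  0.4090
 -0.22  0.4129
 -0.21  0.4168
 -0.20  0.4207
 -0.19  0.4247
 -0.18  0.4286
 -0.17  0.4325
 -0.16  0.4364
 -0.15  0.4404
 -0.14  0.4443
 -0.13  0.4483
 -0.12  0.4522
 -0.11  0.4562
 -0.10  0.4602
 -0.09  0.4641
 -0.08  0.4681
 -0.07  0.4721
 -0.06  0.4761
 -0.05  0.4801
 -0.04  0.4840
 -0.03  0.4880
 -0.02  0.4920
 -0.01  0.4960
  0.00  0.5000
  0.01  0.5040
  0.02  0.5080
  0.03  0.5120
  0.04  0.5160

26.47

σ√T = 0.39·√1.25 = 0.4360
d₁ = [ln(209/207) + (0.065 + ½·0.39²)·1.25] / (σ√T) = (0.0096 + 0.1763) / 0.4360 = 0.4264 → 0.43
d₂ = 0.4264 − 0.4360 = -0.0096 → -0.01
e^(−rT) = e^(−0.065·1.25) = 0.9220
P = 207·0.9220·N(0.01) − 209·N(-0.43) = 207·0.9220·0.5040 − 209·0.3336 = 96.1904 − 69.7224 = 26.4680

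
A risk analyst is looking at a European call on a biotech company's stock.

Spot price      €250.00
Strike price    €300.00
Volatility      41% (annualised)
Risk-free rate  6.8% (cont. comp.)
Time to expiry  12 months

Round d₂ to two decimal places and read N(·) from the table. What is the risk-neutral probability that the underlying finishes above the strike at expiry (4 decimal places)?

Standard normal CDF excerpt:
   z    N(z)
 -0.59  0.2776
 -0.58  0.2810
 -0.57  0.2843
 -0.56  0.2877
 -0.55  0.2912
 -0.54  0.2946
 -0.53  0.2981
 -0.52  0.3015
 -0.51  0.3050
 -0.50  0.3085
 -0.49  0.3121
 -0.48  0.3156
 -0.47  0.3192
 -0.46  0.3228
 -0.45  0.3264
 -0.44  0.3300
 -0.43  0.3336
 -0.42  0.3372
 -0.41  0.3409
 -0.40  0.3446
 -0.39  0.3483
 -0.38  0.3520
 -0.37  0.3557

T = 1;  σ√T = 0.4100
d₁ = [ln(250/300) + (0.068 + ½·0.41²)·1] / (σ√T) = (-0.1823 + 0.1520) / 0.4100 = -0.0738 ≈ -0.07
d₂ = -0.0738 − 0.4100 = -0.4838 ≈ -0.48
Risk-neutral Pr[S_T > K] = N(d₂) = N(-0.48) = 0.3156

0.3156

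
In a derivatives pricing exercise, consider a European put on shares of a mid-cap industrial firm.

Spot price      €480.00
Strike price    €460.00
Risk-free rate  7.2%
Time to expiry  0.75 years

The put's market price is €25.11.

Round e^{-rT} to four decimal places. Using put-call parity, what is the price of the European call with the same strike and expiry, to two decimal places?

€69.31

exp(−rT) = exp(−0.072·0.75) = 0.9474
Put-call parity: C − P = S − K·e^(−rT) = 480 − 460·0.9474 = 480 − 435.8040 = 44.1960
C = P + (C − P) = 25.11 + (44.1960) = 69.3060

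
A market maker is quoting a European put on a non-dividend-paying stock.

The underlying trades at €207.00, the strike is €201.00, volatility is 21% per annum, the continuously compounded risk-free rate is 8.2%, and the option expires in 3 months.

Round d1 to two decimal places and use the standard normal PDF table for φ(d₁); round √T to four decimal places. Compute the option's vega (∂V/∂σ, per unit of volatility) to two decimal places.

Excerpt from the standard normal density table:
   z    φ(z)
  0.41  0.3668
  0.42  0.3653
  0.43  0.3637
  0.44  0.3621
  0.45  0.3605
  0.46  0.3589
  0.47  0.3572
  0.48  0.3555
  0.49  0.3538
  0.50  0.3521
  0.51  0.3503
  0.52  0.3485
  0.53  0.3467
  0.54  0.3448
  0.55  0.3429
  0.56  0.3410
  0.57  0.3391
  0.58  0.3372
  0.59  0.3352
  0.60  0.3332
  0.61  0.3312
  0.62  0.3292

T = 0.25;  σ√T = 0.1050
d₁ = [ln(207/201) + (0.082 + 0.21²/2)·0.25] / 0.1050 = [0.0294 + 0.0260] / 0.1050 = 0.5279 ≈ 0.53
√T = √0.25 = 0.5000
φ(d₁) = φ(0.53) = 0.3467
vega = S·φ(d₁)·√T = 207·0.3467·0.5000 = 35.8835
(Vega is the same for a European call and put with the same parameters.)

35.88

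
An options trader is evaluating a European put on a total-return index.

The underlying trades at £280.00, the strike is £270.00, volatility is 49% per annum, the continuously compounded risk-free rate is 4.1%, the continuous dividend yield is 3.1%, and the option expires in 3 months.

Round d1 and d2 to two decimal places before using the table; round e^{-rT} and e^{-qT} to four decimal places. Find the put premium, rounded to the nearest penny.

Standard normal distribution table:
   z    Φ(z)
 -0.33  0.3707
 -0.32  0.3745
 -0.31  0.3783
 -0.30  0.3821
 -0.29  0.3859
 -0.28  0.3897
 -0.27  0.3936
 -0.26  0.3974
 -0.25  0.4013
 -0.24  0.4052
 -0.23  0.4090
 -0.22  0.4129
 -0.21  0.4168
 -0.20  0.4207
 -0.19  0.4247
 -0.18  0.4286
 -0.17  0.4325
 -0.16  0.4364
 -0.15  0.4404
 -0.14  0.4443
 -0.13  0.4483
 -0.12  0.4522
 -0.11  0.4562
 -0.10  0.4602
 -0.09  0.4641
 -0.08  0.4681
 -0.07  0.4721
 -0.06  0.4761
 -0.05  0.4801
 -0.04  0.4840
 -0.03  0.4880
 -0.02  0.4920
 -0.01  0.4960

£21.07

T = 0.25;  σ√T = 0.2450
d₁ = [ln(280/270) + (0.041 − 0.031 + 0.49²/2)·0.25] / 0.2450 = [0.0364 + 0.0325] / 0.2450 = 0.2811 → 0.28
d₂ = d₁ − σ√T = 0.2811 − 0.2450 = 0.0361 → 0.04
exp(−qT) = exp(−0.031·0.25) = 0.9923;  exp(−rT) = exp(−0.041·0.25) = 0.9898
P = 270·0.9898·N(-0.04) − 280·0.9923·N(-0.28) = 270·0.9898·0.4840 − 280·0.9923·0.3897 = 129.3471 − 108.2758 = 21.0713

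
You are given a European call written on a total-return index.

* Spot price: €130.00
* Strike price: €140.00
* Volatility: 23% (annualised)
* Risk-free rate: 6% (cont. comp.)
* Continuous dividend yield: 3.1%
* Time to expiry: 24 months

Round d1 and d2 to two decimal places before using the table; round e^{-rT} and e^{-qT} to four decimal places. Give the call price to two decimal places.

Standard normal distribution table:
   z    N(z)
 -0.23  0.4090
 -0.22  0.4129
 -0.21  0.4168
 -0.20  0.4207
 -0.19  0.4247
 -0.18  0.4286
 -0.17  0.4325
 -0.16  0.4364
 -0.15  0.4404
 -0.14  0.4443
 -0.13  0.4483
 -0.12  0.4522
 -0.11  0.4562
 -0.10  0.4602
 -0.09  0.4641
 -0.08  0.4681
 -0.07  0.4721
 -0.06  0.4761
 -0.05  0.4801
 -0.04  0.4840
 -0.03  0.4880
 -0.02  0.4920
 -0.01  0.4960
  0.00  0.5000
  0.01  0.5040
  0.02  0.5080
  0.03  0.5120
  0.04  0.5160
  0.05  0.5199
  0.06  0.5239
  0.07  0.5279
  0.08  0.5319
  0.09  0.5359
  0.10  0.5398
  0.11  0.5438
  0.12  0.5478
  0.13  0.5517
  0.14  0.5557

€14.69

T = 2;  σ√T = 0.3253
d₁ = [ln(130/140) + (0.06 − 0.031 + ½·0.23²)·2] / (σ√T) = (-0.0741 + 0.1109) / 0.3253 = 0.1131 which rounds to 0.11
d₂ = 0.1131 − 0.3253 = -0.2122 which rounds to -0.21
e^(−qT) = e^(−0.031·2) = 0.9399;  e^(−rT) = e^(−0.06·2) = 0.8869
N(d₁) = N(0.11) = 0.5438;  N(d₂) = N(-0.21) = 0.4168
C = 130·0.9399·0.5438 − 140·0.8869·0.4168 = 66.4453 − 51.7524 = 14.6929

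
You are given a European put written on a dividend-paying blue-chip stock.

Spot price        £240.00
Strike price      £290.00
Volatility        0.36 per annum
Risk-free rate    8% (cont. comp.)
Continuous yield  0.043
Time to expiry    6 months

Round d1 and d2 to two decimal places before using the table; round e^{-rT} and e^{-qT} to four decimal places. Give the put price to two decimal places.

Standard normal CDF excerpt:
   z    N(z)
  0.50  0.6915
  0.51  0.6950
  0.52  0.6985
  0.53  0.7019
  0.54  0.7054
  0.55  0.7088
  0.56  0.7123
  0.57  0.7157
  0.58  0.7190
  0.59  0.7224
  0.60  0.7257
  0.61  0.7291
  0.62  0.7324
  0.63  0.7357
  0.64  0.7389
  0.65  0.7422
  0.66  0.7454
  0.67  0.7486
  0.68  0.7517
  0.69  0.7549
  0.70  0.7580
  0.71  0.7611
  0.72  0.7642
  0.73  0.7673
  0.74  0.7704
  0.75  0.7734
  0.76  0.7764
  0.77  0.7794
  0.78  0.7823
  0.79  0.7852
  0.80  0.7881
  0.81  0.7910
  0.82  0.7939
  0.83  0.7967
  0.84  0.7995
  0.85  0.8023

T = 0.5;  σ√T = 0.2546
d₁ = [ln(240/290) + (0.08 − 0.043 + ½·0.36²)·0.5] / (σ√T) = (-0.1892 + 0.0509) / 0.2546 = -0.5435 ≈ -0.54
d₂ = -0.5435 − 0.2546 = -0.7980 ≈ -0.80
e^(−qT) = e^(−0.043·0.5) = 0.9787;  e^(−rT) = e^(−0.08·0.5) = 0.9608
P = 290·0.9608·N(0.80) − 240·0.9787·N(0.54) = 290·0.9608·0.7881 − 240·0.9787·0.7054 = 219.5899 − 165.6900 = 53.8999

£53.90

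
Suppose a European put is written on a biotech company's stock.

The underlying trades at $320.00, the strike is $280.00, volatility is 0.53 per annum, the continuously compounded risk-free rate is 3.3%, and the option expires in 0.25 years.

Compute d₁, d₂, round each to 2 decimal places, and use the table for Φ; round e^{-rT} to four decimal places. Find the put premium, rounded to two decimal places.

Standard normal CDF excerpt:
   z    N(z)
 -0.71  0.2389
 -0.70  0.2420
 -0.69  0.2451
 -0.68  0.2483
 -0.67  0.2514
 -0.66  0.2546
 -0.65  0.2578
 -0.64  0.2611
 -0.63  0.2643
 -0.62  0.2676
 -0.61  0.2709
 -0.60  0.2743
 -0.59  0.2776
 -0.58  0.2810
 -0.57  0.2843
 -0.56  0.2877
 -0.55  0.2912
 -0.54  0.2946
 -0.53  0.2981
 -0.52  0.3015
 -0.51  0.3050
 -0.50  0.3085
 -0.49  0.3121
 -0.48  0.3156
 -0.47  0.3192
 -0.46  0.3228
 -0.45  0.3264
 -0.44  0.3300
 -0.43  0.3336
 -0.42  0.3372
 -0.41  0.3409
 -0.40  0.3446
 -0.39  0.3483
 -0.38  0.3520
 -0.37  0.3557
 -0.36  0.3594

$15.25

T = 0.25;  σ√T = 0.2650
d₁ = [ln(320/280) + (0.033 + 0.53²/2)·0.25] / 0.2650 = [0.1335 + 0.0434] / 0.2650 = 0.6675 → 0.67
d₂ = d₁ − σ√T = 0.6675 − 0.2650 = 0.4025 → 0.40
e^(−rT) = e^(−0.033·0.25) = 0.9918
N(−d₂) = N(-0.40) = 0.3446;  N(−d₁) = N(-0.67) = 0.2514
P = 280·0.9918·0.3446 − 320·0.2514 = 95.6968 − 80.4480 = 15.2488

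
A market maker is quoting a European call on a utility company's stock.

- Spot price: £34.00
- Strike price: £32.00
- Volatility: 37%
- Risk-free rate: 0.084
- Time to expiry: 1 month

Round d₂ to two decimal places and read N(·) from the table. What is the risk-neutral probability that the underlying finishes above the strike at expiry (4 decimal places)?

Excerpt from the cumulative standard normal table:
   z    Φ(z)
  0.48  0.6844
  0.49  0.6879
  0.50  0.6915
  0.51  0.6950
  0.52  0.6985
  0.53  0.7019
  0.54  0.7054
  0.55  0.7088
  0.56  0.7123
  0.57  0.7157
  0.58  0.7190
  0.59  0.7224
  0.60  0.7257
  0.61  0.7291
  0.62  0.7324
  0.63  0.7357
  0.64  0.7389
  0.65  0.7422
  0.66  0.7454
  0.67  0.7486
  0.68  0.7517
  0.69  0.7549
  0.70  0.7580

T = 0.08333;  σ√T = 0.1068
d₁ = [ln(34/32) + (0.084 + ½·0.37²)·0.08333] / (σ√T) = (0.0606 + 0.0127) / 0.1068 = 0.6865 ⇒ 0.69
d₂ = 0.6865 − 0.1068 = 0.5797 ⇒ 0.58
Risk-neutral Pr[S_T > K] = N(d₂) = N(0.58) = 0.7190

0.7190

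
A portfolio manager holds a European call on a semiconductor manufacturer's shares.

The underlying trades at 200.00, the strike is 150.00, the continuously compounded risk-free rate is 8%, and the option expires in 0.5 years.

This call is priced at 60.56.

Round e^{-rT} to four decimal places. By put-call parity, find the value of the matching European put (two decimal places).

4.68

exp(−rT) = exp(−0.08·0.5) = 0.9608
Put-call parity: C − P = S − K·e^(−rT) = 200 − 150·0.9608 = 200 − 144.1200 = 55.8800
P = C − (C − P) = 60.56 − (55.8800) = 4.6800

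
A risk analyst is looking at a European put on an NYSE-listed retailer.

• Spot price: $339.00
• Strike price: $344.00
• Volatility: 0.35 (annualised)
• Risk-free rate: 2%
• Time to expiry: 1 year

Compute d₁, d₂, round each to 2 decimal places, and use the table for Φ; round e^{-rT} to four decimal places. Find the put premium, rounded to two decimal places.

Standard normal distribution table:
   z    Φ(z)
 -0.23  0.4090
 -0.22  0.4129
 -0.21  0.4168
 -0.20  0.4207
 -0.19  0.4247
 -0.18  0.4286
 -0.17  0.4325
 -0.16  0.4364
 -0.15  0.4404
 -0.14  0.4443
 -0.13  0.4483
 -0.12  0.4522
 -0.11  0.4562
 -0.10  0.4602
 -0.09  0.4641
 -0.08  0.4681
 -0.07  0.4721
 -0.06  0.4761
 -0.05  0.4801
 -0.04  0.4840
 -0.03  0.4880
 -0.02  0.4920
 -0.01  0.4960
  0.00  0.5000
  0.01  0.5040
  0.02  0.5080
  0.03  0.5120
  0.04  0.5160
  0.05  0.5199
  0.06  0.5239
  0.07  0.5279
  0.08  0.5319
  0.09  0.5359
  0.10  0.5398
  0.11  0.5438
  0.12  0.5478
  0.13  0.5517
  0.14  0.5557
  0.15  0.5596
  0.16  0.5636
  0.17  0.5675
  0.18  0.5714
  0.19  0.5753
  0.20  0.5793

T = 1;  σ√T = 0.3500
d₁ = [ln(339/344) + (0.02 + 0.35²/2)·1] / 0.3500 = [-0.0146 + 0.0812] / 0.3500 = 0.1903 ⇒ 0.19
d₂ = d₁ − σ√T = 0.1903 − 0.3500 = -0.1597 ⇒ -0.16
exp(−rT) = exp(−0.02·1) = 0.9802
N(−d₂) = N(0.16) = 0.5636;  N(−d₁) = N(-0.19) = 0.4247
P = 344·0.9802·0.5636 − 339·0.4247 = 190.0396 − 143.9733 = 46.0663

$46.07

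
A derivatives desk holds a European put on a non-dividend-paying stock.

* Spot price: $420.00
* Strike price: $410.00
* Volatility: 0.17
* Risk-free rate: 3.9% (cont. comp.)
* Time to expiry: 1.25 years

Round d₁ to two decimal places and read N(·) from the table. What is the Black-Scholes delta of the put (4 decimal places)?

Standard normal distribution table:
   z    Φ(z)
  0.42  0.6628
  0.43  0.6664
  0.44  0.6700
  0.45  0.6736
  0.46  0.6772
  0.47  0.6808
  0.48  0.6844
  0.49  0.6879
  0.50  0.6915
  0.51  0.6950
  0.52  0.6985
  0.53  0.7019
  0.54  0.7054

-0.3156

σ√T = 0.17·√1.25 = 0.1901
ln(S/K) + (r + σ²/2)T = ln(420/410) + (0.039 + 0.17²/2)·1.25 = 0.0241 + 0.0668 = 0.0909
d₁ = 0.0909 / 0.1901 = 0.4783 ⇒ 0.48
N(d₁) = N(0.48) = 0.6844
Δ_put = N(d₁) − 1 = 0.6844 − 1 = -0.3156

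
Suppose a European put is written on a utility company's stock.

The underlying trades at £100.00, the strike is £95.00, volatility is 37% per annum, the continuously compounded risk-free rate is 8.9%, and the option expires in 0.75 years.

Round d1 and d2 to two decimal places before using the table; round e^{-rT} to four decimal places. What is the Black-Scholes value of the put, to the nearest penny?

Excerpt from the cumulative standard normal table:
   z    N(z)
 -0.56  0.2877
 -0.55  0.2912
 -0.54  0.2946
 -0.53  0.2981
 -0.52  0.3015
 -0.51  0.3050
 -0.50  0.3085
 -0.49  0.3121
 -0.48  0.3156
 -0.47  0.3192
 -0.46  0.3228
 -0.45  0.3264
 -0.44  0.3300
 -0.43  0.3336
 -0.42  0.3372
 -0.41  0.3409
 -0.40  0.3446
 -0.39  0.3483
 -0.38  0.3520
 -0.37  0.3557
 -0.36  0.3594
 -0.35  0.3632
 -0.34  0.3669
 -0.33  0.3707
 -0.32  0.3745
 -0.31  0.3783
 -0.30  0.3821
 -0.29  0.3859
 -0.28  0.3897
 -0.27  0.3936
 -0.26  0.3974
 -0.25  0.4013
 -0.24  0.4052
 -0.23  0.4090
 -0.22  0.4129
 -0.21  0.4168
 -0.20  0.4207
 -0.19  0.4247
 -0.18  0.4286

£7.23

T = 0.75;  σ√T = 0.3204
ln(S/K) + (r + σ²/2)T = ln(100/95) + (0.089 + 0.37²/2)·0.75 = 0.0513 + 0.1181 = 0.1694
d₁ = 0.1694 / 0.3204 = 0.5286 ⇒ 0.53
d₂ = d₁ − σ√T = 0.5286 − 0.3204 = 0.2082 ⇒ 0.21
e^(−rT) = e^(−0.089·0.75) = 0.9354
P = 95·0.9354·N(-0.21) − 100·N(-0.53) = 95·0.9354·0.4168 − 100·0.2981 = 37.0381 − 29.8100 = 7.2281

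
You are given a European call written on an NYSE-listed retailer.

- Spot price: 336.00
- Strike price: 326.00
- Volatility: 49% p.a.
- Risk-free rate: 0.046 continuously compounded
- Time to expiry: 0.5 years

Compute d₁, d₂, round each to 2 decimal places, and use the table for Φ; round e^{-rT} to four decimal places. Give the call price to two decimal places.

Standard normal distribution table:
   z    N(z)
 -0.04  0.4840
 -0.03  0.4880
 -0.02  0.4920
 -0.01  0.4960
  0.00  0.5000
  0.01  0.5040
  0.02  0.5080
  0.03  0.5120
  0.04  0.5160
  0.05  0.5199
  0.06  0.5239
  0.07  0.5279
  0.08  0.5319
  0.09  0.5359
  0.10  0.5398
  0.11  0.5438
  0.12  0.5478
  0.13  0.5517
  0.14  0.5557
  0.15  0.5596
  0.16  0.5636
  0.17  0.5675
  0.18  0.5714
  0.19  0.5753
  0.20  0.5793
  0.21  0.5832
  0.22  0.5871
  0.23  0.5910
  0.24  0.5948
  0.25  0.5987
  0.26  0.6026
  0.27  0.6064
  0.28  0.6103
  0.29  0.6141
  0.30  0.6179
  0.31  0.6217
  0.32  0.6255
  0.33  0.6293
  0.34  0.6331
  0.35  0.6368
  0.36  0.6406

σ√T = 0.49 × 0.7071 = 0.3465
ln(S/K) + (r + σ²/2)T = ln(336/326) + (0.046 + 0.49²/2)·0.5 = 0.0302 + 0.0830 = 0.1132
d₁ = 0.1132 / 0.3465 = 0.3268 → 0.33
d₂ = d₁ − σ√T = 0.3268 − 0.3465 = -0.0197 → -0.02
exp(−rT) = exp(−0.046·0.5) = 0.9773
N(d₁) = N(0.33) = 0.6293;  N(d₂) = N(-0.02) = 0.4920
C = 336·0.6293 − 326·0.9773·0.4920 = 211.4448 − 156.7511 = 54.6937

54.69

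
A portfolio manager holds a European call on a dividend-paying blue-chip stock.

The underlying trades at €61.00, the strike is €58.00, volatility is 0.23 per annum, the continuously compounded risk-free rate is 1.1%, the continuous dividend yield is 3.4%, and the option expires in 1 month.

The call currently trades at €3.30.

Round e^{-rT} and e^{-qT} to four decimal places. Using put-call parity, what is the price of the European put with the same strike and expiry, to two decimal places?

e^(−qT) = e^(−0.034·0.08333) = 0.9972;  e^(−rT) = e^(−0.011·0.08333) = 0.9991
Put-call parity: C − P = S·e^(−qT) − K·e^(−rT) = 61·0.9972 − 58·0.9991 = 60.8292 − 57.9478 = 2.8814
P = C − (C − P) = 3.30 − (2.8814) = 0.4186

€0.42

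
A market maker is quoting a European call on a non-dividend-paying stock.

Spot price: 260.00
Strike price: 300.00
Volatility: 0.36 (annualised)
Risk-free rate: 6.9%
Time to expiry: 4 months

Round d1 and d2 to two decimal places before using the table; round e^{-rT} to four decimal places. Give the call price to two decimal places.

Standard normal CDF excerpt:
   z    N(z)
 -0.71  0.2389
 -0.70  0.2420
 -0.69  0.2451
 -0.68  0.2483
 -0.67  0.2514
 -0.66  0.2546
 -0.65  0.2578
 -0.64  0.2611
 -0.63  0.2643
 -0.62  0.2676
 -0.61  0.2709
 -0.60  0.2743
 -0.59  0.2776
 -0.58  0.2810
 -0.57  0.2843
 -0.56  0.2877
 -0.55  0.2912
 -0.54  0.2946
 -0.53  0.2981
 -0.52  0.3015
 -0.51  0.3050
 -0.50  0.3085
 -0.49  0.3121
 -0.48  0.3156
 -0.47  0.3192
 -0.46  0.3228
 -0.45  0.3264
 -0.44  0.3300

σ√T = 0.36 × 0.5774 = 0.2078
d₁ = [ln(260/300) + (0.069 + ½·0.36²)·0.3333] / (σ√T) = (-0.1431 + 0.0446) / 0.2078 = -0.4739 → -0.47
d₂ = -0.4739 − 0.2078 = -0.6818 → -0.68
e^(−rT) = e^(−0.069·0.3333) = 0.9773
N(d₁) = N(-0.47) = 0.3192;  N(d₂) = N(-0.68) = 0.2483
C = 260·0.3192 − 300·0.9773·0.2483 = 82.9920 − 72.7991 = 10.1929

10.19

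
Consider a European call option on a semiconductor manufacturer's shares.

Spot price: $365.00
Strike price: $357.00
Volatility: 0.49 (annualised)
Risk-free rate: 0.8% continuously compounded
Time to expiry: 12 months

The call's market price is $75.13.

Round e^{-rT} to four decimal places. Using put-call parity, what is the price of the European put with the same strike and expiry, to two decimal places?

$64.27

exp(−rT) = exp(−0.008·1) = 0.9920
Put-call parity: C − P = S − K·e^(−rT) = 365 − 357·0.9920 = 365 − 354.1440 = 10.8560
P = C − (C − P) = 75.13 − (10.8560) = 64.2740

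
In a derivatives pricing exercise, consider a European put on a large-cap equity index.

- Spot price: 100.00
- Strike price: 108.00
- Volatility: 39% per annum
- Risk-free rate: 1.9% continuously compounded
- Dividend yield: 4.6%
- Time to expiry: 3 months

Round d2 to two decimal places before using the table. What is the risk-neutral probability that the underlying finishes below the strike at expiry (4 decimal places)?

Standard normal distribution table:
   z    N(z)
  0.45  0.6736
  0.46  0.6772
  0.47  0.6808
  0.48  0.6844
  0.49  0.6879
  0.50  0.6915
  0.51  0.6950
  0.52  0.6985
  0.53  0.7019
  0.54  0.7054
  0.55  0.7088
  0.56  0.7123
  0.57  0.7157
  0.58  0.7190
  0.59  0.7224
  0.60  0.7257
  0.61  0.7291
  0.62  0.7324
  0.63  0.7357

0.7019

σ√T = 0.39·√0.25 = 0.1950
d₁ = [ln(100/108) + (0.019 − 0.046 + 0.39²/2)·0.25] / 0.1950 = [-0.0770 + 0.0123] / 0.1950 = -0.3318 → -0.33
d₂ = d₁ − σ√T = -0.3318 − 0.1950 = -0.5268 → -0.53
Pr(exercise) under Q = N(−d₂) = N(0.53) = 0.7019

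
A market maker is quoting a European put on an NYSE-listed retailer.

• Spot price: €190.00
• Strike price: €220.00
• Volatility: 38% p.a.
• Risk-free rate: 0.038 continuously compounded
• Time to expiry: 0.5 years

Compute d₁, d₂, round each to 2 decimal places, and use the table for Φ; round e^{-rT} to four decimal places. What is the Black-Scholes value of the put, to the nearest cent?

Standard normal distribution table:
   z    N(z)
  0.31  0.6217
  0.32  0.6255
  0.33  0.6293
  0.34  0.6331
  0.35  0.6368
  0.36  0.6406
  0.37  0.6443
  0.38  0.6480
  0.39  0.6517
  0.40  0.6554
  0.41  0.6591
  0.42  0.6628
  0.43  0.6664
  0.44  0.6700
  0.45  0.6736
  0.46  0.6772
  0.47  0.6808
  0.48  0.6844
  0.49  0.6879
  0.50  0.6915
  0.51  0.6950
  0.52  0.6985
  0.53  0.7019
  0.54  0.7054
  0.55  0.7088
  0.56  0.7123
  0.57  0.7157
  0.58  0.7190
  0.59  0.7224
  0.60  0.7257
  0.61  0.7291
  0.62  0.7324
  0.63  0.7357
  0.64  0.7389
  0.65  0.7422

€37.10

T = 0.5;  σ√T = 0.2687
ln(S/K) + (r + σ²/2)T = ln(190/220) + (0.038 + 0.38²/2)·0.5 = -0.1466 + 0.0551 = -0.0915
d₁ = -0.0915 / 0.2687 = -0.3405 ⇒ -0.34
d₂ = d₁ − σ√T = -0.3405 − 0.2687 = -0.6092 ⇒ -0.61
e^(−rT) = e^(−0.038·0.5) = 0.9812
P = 220·0.9812·N(0.61) − 190·N(0.34) = 220·0.9812·0.7291 − 190·0.6331 = 157.3864 − 120.2890 = 37.0974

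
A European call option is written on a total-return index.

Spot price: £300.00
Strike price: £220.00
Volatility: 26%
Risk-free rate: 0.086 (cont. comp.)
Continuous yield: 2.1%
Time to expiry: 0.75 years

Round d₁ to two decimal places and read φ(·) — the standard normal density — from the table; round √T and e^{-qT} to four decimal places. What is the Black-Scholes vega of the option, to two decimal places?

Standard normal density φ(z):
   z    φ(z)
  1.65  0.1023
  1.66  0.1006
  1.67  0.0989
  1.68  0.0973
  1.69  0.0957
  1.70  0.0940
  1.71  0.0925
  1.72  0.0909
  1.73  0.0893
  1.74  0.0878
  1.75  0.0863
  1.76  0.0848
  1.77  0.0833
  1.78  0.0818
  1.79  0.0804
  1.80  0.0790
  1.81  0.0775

23.66

σ√T = 0.26 × 0.8660 = 0.2252
ln(S/K) + (r − q + σ²/2)T = ln(300/220) + (0.086 − 0.021 + 0.26²/2)·0.75 = 0.3102 + 0.0741 = 0.3843
d₁ = 0.3843 / 0.2252 = 1.7065 ≈ 1.71
√T = √0.75 = 0.8660
φ(d₁) = φ(1.71) = 0.0925
e^(−qT) = e^(−0.021·0.75) = 0.9844
vega = S·e^(−qT)·φ(d₁)·√T = 300·0.9844·0.0925·0.8660 = 23.6566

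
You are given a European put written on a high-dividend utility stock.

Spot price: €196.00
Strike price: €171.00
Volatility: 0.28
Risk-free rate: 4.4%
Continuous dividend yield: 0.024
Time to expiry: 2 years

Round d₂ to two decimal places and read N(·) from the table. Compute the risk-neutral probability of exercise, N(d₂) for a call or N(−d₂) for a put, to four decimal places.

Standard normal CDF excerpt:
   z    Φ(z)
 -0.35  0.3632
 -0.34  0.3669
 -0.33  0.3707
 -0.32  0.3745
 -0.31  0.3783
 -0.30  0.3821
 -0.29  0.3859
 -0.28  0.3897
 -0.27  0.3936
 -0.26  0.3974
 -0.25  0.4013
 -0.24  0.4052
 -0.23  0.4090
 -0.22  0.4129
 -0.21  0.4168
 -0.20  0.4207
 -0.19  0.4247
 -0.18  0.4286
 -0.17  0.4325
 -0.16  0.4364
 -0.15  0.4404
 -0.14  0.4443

0.4013

σ√T = 0.28·√2 = 0.3960
d₁ = [ln(196/171) + (0.044 − 0.024 + ½·0.28²)·2] / (σ√T) = (0.1365 + 0.1184) / 0.3960 = 0.6436 ⇒ 0.64
d₂ = 0.6436 − 0.3960 = 0.2476 ⇒ 0.25
Pr(exercise) under Q = N(−d₂) = N(-0.25) = 0.4013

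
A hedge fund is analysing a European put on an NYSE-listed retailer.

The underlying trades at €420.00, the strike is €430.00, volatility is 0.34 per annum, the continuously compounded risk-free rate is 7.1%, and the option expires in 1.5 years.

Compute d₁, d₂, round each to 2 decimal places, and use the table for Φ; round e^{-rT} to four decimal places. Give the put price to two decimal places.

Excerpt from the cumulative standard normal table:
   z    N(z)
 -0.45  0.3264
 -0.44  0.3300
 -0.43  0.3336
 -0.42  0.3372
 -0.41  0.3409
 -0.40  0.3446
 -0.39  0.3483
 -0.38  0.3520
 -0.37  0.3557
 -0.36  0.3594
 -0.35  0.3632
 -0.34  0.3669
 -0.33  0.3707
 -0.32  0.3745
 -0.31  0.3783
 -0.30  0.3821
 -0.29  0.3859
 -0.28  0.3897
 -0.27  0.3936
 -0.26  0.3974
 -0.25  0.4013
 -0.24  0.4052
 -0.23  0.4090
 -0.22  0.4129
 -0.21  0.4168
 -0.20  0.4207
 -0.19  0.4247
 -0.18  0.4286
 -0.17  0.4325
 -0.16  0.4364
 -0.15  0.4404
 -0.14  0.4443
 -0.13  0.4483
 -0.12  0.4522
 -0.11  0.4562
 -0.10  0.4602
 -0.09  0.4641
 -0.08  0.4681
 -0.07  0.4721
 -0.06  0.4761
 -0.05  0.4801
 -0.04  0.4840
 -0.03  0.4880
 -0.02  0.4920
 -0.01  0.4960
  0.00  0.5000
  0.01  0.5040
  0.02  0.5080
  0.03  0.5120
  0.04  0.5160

σ√T = 0.34·√1.5 = 0.4164
ln(S/K) + (r + σ²/2)T = ln(420/430) + (0.071 + 0.34²/2)·1.5 = -0.0235 + 0.1932 = 0.1697
d₁ = 0.1697 / 0.4164 = 0.4075 → 0.41
d₂ = d₁ − σ√T = 0.4075 − 0.4164 = -0.0090 → -0.01
exp(−rT) = exp(−0.071·1.5) = 0.8990
N(−d₂) = N(0.01) = 0.5040;  N(−d₁) = N(-0.41) = 0.3409
P = 430·0.8990·0.5040 − 420·0.3409 = 194.8313 − 143.1780 = 51.6533

€51.65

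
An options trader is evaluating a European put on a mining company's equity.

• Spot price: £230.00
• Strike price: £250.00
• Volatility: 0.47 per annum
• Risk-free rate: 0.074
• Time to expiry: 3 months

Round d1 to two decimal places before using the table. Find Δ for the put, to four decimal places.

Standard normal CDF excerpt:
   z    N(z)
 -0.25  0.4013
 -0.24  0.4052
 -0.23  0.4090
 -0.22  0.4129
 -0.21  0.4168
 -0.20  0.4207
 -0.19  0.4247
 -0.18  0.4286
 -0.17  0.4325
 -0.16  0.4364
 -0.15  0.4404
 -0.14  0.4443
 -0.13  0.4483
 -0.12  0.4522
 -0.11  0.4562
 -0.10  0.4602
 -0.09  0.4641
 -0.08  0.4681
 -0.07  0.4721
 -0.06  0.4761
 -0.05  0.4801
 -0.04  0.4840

-0.5636

σ√T = 0.47 × 0.5000 = 0.2350
d₁ = [ln(230/250) + (0.074 + 0.47²/2)·0.25] / 0.2350 = [-0.0834 + 0.0461] / 0.2350 = -0.1586 ≈ -0.16
N(d₁) = N(-0.16) = 0.4364
Δ_put = N(d₁) − 1 = 0.4364 − 1 = -0.5636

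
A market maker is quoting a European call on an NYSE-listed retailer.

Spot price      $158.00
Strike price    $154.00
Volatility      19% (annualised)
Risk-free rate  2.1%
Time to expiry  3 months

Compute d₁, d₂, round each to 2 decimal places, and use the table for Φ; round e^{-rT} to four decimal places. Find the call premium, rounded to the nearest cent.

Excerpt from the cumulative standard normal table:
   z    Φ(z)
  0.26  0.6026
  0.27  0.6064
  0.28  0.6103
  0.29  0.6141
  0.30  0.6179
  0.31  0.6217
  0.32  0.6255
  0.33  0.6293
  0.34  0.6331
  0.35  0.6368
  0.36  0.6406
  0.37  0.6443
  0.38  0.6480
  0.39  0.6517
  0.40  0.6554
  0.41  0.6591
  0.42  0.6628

σ√T = 0.19·√0.25 = 0.0950
d₁ = [ln(158/154) + (0.021 + 0.19²/2)·0.25] / 0.0950 = [0.0256 + 0.0098] / 0.0950 = 0.3727 which rounds to 0.37
d₂ = d₁ − σ√T = 0.3727 − 0.0950 = 0.2777 which rounds to 0.28
exp(−rT) = exp(−0.021·0.25) = 0.9948
N(d₁) = N(0.37) = 0.6443;  N(d₂) = N(0.28) = 0.6103
C = 158·0.6443 − 154·0.9948·0.6103 = 101.7994 − 93.4975 = 8.3019

$8.30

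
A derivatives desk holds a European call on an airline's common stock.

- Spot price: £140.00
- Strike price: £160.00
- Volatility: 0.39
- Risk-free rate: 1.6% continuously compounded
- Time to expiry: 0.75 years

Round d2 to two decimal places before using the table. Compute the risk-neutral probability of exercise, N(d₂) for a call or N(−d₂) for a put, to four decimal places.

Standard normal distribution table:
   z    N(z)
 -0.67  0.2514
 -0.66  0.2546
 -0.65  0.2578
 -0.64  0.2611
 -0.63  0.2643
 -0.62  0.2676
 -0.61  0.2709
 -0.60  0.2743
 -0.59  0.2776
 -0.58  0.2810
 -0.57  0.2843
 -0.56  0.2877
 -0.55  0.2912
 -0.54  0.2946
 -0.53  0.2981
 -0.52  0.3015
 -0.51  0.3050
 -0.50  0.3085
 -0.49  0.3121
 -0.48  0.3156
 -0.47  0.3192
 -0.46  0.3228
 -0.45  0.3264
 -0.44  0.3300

σ√T = 0.39·√0.75 = 0.3377
d₁ = [ln(140/160) + (0.016 + 0.39²/2)·0.75] / 0.3377 = [-0.1335 + 0.0690] / 0.3377 = -0.1910 → -0.19
d₂ = d₁ − σ√T = -0.1910 − 0.3377 = -0.5287 → -0.53
Risk-neutral Pr[S_T > K] = N(d₂) = N(-0.53) = 0.2981

0.2981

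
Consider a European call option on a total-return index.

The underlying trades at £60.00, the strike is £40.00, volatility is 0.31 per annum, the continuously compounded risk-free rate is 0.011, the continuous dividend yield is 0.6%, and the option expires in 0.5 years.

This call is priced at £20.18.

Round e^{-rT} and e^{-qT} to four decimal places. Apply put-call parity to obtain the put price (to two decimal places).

exp(−qT) = exp(−0.006·0.5) = 0.9970;  exp(−rT) = exp(−0.011·0.5) = 0.9945
Put-call parity: C − P = S·e^(−qT) − K·e^(−rT) = 60·0.9970 − 40·0.9945 = 59.8200 − 39.7800 = 20.0400
P = C − (C − P) = 20.18 − (20.0400) = 0.1400

£0.14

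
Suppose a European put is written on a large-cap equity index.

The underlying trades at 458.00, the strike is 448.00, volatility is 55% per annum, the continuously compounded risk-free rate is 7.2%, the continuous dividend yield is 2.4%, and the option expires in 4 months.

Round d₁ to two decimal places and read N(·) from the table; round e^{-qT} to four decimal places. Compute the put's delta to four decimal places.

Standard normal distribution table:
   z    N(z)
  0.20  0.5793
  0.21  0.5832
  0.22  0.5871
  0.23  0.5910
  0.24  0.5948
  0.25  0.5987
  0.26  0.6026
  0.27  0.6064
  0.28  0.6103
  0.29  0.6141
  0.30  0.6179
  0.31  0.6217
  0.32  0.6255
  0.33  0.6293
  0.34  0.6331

-0.3866

σ√T = 0.55 × 0.5774 = 0.3175
d₁ = [ln(458/448) + (0.072 − 0.024 + 0.55²/2)·0.3333] / 0.3175 = [0.0221 + 0.0664] / 0.3175 = 0.2787 ⇒ 0.28
N(d₁) = N(0.28) = 0.6103
Δ_put = e^(−qT)·(N(d₁) − 1) = 0.9920·(0.6103 − 1) = -0.3866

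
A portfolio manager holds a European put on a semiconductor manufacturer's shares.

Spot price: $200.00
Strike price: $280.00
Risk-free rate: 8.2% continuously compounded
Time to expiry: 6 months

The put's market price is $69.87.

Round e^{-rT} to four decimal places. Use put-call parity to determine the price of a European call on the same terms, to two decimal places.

exp(−rT) = exp(−0.082·0.5) = 0.9598
Put-call parity: C − P = S − K·e^(−rT) = 200 − 280·0.9598 = 200 − 268.7440 = -68.7440
C = P + (C − P) = 69.87 + (-68.7440) = 1.1260

$1.13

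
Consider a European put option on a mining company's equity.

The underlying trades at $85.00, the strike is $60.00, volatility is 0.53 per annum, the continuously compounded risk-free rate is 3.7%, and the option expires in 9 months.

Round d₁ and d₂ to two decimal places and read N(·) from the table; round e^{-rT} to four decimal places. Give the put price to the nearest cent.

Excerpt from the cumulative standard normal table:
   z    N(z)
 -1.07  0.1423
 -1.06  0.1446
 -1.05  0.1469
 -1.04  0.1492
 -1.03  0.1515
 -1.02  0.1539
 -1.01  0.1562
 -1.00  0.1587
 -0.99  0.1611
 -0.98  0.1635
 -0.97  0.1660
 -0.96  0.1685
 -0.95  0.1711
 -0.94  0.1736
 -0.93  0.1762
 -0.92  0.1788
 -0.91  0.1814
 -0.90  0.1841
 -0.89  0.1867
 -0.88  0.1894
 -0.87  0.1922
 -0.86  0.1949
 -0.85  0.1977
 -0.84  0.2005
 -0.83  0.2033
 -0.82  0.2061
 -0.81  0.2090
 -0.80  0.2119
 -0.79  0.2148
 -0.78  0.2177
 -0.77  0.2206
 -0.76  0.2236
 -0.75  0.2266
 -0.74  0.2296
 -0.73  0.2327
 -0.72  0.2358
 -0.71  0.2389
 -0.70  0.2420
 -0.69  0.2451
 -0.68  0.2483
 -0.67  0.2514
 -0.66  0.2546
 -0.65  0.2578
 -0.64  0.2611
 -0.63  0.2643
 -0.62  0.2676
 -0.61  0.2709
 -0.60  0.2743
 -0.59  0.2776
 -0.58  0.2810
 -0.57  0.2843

T = 0.75;  σ√T = 0.4590
d₁ = [ln(85/60) + (0.037 + 0.53²/2)·0.75] / 0.4590 = [0.3483 + 0.1331] / 0.4590 = 1.0488 → 1.05
d₂ = d₁ − σ√T = 1.0488 − 0.4590 = 0.5898 → 0.59
exp(−rT) = exp(−0.037·0.75) = 0.9726
N(−d₂) = N(-0.59) = 0.2776;  N(−d₁) = N(-1.05) = 0.1469
P = 60·0.9726·0.2776 − 85·0.1469 = 16.1996 − 12.4865 = 3.7131

$3.71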